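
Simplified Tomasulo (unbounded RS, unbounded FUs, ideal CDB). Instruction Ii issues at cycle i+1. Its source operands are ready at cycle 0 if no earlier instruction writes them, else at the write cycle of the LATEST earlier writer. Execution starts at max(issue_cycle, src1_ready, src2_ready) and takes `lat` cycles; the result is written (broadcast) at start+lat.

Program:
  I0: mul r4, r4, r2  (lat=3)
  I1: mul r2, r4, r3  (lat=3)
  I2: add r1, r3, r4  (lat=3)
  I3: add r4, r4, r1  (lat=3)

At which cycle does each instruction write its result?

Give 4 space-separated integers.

I0 mul r4: issue@1 deps=(None,None) exec_start@1 write@4
I1 mul r2: issue@2 deps=(0,None) exec_start@4 write@7
I2 add r1: issue@3 deps=(None,0) exec_start@4 write@7
I3 add r4: issue@4 deps=(0,2) exec_start@7 write@10

Answer: 4 7 7 10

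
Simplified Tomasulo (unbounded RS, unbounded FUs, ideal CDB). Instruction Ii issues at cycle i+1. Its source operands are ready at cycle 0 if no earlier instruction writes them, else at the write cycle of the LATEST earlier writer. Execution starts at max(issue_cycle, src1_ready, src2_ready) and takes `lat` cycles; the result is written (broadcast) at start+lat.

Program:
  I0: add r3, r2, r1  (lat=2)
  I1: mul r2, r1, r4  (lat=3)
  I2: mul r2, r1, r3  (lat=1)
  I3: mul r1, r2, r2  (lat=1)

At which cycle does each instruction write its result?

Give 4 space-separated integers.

I0 add r3: issue@1 deps=(None,None) exec_start@1 write@3
I1 mul r2: issue@2 deps=(None,None) exec_start@2 write@5
I2 mul r2: issue@3 deps=(None,0) exec_start@3 write@4
I3 mul r1: issue@4 deps=(2,2) exec_start@4 write@5

Answer: 3 5 4 5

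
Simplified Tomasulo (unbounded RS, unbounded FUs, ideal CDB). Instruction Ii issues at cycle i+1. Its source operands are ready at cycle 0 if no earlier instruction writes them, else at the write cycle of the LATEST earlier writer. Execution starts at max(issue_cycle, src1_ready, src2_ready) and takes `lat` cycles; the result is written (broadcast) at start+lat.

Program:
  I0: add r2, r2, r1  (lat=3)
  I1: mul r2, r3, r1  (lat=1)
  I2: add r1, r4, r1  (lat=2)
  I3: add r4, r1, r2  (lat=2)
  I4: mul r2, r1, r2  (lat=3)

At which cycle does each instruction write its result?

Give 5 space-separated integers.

Answer: 4 3 5 7 8

Derivation:
I0 add r2: issue@1 deps=(None,None) exec_start@1 write@4
I1 mul r2: issue@2 deps=(None,None) exec_start@2 write@3
I2 add r1: issue@3 deps=(None,None) exec_start@3 write@5
I3 add r4: issue@4 deps=(2,1) exec_start@5 write@7
I4 mul r2: issue@5 deps=(2,1) exec_start@5 write@8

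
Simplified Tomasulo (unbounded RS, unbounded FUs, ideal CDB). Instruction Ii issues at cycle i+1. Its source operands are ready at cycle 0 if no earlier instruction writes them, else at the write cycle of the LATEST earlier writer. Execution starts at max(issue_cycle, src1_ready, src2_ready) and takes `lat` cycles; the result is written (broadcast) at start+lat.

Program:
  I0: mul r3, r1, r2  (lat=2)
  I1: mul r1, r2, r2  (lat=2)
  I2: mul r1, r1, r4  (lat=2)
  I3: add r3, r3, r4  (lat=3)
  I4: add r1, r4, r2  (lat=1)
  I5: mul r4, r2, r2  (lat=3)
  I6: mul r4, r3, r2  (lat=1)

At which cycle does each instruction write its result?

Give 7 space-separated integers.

Answer: 3 4 6 7 6 9 8

Derivation:
I0 mul r3: issue@1 deps=(None,None) exec_start@1 write@3
I1 mul r1: issue@2 deps=(None,None) exec_start@2 write@4
I2 mul r1: issue@3 deps=(1,None) exec_start@4 write@6
I3 add r3: issue@4 deps=(0,None) exec_start@4 write@7
I4 add r1: issue@5 deps=(None,None) exec_start@5 write@6
I5 mul r4: issue@6 deps=(None,None) exec_start@6 write@9
I6 mul r4: issue@7 deps=(3,None) exec_start@7 write@8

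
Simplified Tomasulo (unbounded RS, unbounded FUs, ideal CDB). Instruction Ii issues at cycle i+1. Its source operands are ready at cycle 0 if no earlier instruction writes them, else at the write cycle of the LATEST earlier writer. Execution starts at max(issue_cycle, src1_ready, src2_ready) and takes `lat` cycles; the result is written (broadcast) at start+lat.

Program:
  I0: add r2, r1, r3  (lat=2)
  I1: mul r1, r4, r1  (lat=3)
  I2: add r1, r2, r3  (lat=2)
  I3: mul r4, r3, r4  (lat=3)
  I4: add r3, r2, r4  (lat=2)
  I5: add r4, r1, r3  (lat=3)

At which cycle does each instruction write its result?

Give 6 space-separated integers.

Answer: 3 5 5 7 9 12

Derivation:
I0 add r2: issue@1 deps=(None,None) exec_start@1 write@3
I1 mul r1: issue@2 deps=(None,None) exec_start@2 write@5
I2 add r1: issue@3 deps=(0,None) exec_start@3 write@5
I3 mul r4: issue@4 deps=(None,None) exec_start@4 write@7
I4 add r3: issue@5 deps=(0,3) exec_start@7 write@9
I5 add r4: issue@6 deps=(2,4) exec_start@9 write@12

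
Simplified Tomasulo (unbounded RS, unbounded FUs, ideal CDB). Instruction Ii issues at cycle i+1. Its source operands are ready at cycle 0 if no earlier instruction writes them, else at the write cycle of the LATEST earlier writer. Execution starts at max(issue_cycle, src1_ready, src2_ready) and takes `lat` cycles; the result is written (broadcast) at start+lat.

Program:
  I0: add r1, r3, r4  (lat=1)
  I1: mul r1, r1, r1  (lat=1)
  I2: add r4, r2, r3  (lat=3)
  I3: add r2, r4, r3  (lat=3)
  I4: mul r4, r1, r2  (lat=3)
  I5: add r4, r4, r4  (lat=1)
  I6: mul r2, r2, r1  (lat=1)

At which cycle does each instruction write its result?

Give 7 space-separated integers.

Answer: 2 3 6 9 12 13 10

Derivation:
I0 add r1: issue@1 deps=(None,None) exec_start@1 write@2
I1 mul r1: issue@2 deps=(0,0) exec_start@2 write@3
I2 add r4: issue@3 deps=(None,None) exec_start@3 write@6
I3 add r2: issue@4 deps=(2,None) exec_start@6 write@9
I4 mul r4: issue@5 deps=(1,3) exec_start@9 write@12
I5 add r4: issue@6 deps=(4,4) exec_start@12 write@13
I6 mul r2: issue@7 deps=(3,1) exec_start@9 write@10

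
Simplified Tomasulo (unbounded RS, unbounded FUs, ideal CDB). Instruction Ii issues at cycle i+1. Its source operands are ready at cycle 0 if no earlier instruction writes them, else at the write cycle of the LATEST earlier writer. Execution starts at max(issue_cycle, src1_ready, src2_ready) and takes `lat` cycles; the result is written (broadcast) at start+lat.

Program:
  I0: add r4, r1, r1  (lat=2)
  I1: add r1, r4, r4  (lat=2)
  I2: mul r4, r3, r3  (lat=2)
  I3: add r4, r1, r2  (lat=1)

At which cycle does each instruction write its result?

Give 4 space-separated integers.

Answer: 3 5 5 6

Derivation:
I0 add r4: issue@1 deps=(None,None) exec_start@1 write@3
I1 add r1: issue@2 deps=(0,0) exec_start@3 write@5
I2 mul r4: issue@3 deps=(None,None) exec_start@3 write@5
I3 add r4: issue@4 deps=(1,None) exec_start@5 write@6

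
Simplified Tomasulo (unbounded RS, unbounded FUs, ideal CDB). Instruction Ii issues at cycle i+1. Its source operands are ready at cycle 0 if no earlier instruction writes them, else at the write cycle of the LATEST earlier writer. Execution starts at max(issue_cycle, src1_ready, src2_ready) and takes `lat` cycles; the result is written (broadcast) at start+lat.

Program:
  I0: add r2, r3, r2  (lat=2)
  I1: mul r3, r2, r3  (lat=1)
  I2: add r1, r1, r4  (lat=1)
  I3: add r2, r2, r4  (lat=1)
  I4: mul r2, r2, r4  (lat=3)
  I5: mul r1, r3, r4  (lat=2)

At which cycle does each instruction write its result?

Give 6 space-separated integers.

I0 add r2: issue@1 deps=(None,None) exec_start@1 write@3
I1 mul r3: issue@2 deps=(0,None) exec_start@3 write@4
I2 add r1: issue@3 deps=(None,None) exec_start@3 write@4
I3 add r2: issue@4 deps=(0,None) exec_start@4 write@5
I4 mul r2: issue@5 deps=(3,None) exec_start@5 write@8
I5 mul r1: issue@6 deps=(1,None) exec_start@6 write@8

Answer: 3 4 4 5 8 8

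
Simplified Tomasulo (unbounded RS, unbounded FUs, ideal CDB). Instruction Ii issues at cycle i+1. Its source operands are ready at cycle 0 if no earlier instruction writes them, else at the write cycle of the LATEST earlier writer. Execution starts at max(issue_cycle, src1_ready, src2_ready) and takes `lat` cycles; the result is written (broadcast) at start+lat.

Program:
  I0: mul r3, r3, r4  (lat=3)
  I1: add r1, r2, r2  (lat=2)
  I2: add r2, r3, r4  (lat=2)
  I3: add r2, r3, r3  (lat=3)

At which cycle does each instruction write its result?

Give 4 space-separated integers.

Answer: 4 4 6 7

Derivation:
I0 mul r3: issue@1 deps=(None,None) exec_start@1 write@4
I1 add r1: issue@2 deps=(None,None) exec_start@2 write@4
I2 add r2: issue@3 deps=(0,None) exec_start@4 write@6
I3 add r2: issue@4 deps=(0,0) exec_start@4 write@7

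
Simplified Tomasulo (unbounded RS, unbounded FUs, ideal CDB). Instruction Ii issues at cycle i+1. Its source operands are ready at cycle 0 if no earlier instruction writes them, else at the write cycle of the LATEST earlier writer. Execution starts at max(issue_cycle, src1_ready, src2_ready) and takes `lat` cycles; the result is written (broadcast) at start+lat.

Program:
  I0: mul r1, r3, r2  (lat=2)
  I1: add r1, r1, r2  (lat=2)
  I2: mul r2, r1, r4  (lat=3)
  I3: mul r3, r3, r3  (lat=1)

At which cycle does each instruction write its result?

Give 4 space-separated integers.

I0 mul r1: issue@1 deps=(None,None) exec_start@1 write@3
I1 add r1: issue@2 deps=(0,None) exec_start@3 write@5
I2 mul r2: issue@3 deps=(1,None) exec_start@5 write@8
I3 mul r3: issue@4 deps=(None,None) exec_start@4 write@5

Answer: 3 5 8 5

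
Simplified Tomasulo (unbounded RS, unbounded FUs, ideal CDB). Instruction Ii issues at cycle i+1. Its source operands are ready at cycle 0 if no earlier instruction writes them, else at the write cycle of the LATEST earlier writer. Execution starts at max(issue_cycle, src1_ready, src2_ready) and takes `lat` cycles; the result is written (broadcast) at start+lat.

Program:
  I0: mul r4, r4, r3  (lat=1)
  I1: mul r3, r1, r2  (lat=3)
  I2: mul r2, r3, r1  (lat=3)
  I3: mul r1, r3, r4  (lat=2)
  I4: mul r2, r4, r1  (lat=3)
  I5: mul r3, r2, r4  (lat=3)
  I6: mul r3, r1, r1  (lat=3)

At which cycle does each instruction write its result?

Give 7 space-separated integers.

Answer: 2 5 8 7 10 13 10

Derivation:
I0 mul r4: issue@1 deps=(None,None) exec_start@1 write@2
I1 mul r3: issue@2 deps=(None,None) exec_start@2 write@5
I2 mul r2: issue@3 deps=(1,None) exec_start@5 write@8
I3 mul r1: issue@4 deps=(1,0) exec_start@5 write@7
I4 mul r2: issue@5 deps=(0,3) exec_start@7 write@10
I5 mul r3: issue@6 deps=(4,0) exec_start@10 write@13
I6 mul r3: issue@7 deps=(3,3) exec_start@7 write@10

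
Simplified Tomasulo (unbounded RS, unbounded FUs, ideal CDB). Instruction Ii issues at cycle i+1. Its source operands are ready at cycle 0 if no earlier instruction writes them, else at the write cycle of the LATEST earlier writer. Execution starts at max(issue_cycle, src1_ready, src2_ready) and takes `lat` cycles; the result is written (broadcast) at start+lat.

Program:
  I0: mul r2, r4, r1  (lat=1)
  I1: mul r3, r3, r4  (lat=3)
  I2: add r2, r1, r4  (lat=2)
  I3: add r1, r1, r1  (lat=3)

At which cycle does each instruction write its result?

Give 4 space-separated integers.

Answer: 2 5 5 7

Derivation:
I0 mul r2: issue@1 deps=(None,None) exec_start@1 write@2
I1 mul r3: issue@2 deps=(None,None) exec_start@2 write@5
I2 add r2: issue@3 deps=(None,None) exec_start@3 write@5
I3 add r1: issue@4 deps=(None,None) exec_start@4 write@7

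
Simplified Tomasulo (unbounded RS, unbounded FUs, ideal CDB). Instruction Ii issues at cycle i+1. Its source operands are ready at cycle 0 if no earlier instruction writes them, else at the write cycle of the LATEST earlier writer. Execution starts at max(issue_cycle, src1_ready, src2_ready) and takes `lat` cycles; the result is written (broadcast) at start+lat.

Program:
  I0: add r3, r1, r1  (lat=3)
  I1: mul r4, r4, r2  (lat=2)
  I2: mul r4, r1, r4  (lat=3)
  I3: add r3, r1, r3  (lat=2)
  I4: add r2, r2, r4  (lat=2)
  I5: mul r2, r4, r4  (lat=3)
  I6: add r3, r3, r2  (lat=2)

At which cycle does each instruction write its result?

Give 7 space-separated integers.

Answer: 4 4 7 6 9 10 12

Derivation:
I0 add r3: issue@1 deps=(None,None) exec_start@1 write@4
I1 mul r4: issue@2 deps=(None,None) exec_start@2 write@4
I2 mul r4: issue@3 deps=(None,1) exec_start@4 write@7
I3 add r3: issue@4 deps=(None,0) exec_start@4 write@6
I4 add r2: issue@5 deps=(None,2) exec_start@7 write@9
I5 mul r2: issue@6 deps=(2,2) exec_start@7 write@10
I6 add r3: issue@7 deps=(3,5) exec_start@10 write@12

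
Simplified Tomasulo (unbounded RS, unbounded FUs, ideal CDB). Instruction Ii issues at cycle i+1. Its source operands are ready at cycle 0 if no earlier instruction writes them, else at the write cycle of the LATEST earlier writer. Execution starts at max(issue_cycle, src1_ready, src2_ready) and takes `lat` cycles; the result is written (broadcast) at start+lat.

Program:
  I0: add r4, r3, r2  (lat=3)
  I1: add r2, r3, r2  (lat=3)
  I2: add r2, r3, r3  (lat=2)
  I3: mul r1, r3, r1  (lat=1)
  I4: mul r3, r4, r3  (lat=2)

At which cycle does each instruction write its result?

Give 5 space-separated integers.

Answer: 4 5 5 5 7

Derivation:
I0 add r4: issue@1 deps=(None,None) exec_start@1 write@4
I1 add r2: issue@2 deps=(None,None) exec_start@2 write@5
I2 add r2: issue@3 deps=(None,None) exec_start@3 write@5
I3 mul r1: issue@4 deps=(None,None) exec_start@4 write@5
I4 mul r3: issue@5 deps=(0,None) exec_start@5 write@7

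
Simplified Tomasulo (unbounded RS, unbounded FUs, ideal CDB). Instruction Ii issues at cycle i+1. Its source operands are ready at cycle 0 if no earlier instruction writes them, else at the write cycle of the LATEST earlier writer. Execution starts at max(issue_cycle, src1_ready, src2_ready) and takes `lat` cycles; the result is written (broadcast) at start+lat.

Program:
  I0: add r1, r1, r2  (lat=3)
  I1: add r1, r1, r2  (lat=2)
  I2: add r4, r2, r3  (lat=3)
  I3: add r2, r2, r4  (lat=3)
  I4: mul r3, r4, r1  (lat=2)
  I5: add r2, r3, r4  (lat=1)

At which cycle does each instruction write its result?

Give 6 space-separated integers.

Answer: 4 6 6 9 8 9

Derivation:
I0 add r1: issue@1 deps=(None,None) exec_start@1 write@4
I1 add r1: issue@2 deps=(0,None) exec_start@4 write@6
I2 add r4: issue@3 deps=(None,None) exec_start@3 write@6
I3 add r2: issue@4 deps=(None,2) exec_start@6 write@9
I4 mul r3: issue@5 deps=(2,1) exec_start@6 write@8
I5 add r2: issue@6 deps=(4,2) exec_start@8 write@9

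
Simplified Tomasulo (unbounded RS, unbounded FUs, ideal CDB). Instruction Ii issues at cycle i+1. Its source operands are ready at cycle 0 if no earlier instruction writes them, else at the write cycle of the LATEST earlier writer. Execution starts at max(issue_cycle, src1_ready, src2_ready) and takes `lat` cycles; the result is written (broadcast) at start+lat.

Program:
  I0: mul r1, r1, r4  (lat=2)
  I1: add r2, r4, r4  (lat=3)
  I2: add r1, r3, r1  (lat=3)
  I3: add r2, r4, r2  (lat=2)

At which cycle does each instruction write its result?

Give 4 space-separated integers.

Answer: 3 5 6 7

Derivation:
I0 mul r1: issue@1 deps=(None,None) exec_start@1 write@3
I1 add r2: issue@2 deps=(None,None) exec_start@2 write@5
I2 add r1: issue@3 deps=(None,0) exec_start@3 write@6
I3 add r2: issue@4 deps=(None,1) exec_start@5 write@7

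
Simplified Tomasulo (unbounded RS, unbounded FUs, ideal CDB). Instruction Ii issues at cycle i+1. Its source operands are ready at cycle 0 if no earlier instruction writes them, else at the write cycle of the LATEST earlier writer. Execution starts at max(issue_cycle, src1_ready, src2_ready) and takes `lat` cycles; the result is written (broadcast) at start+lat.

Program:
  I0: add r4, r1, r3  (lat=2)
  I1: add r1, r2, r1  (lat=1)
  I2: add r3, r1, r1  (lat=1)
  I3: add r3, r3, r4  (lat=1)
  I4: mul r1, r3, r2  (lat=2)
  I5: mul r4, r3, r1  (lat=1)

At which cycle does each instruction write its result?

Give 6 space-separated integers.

Answer: 3 3 4 5 7 8

Derivation:
I0 add r4: issue@1 deps=(None,None) exec_start@1 write@3
I1 add r1: issue@2 deps=(None,None) exec_start@2 write@3
I2 add r3: issue@3 deps=(1,1) exec_start@3 write@4
I3 add r3: issue@4 deps=(2,0) exec_start@4 write@5
I4 mul r1: issue@5 deps=(3,None) exec_start@5 write@7
I5 mul r4: issue@6 deps=(3,4) exec_start@7 write@8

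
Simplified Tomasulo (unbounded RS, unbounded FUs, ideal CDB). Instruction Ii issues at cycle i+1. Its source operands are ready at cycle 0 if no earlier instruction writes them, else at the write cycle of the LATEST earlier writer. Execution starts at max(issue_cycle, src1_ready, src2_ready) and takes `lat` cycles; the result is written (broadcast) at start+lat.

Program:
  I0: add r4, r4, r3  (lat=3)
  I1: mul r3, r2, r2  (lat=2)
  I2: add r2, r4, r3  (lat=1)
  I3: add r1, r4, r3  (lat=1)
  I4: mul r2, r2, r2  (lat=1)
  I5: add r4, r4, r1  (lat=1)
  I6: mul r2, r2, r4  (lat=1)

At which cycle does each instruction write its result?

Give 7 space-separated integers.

I0 add r4: issue@1 deps=(None,None) exec_start@1 write@4
I1 mul r3: issue@2 deps=(None,None) exec_start@2 write@4
I2 add r2: issue@3 deps=(0,1) exec_start@4 write@5
I3 add r1: issue@4 deps=(0,1) exec_start@4 write@5
I4 mul r2: issue@5 deps=(2,2) exec_start@5 write@6
I5 add r4: issue@6 deps=(0,3) exec_start@6 write@7
I6 mul r2: issue@7 deps=(4,5) exec_start@7 write@8

Answer: 4 4 5 5 6 7 8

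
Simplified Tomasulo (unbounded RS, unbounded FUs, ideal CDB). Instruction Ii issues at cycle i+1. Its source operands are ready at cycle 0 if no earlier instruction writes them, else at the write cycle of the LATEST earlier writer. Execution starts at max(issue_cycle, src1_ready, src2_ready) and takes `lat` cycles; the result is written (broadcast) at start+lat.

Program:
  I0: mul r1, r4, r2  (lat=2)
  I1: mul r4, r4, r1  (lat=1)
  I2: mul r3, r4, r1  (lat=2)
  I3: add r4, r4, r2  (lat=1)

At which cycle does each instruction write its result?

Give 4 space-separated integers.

Answer: 3 4 6 5

Derivation:
I0 mul r1: issue@1 deps=(None,None) exec_start@1 write@3
I1 mul r4: issue@2 deps=(None,0) exec_start@3 write@4
I2 mul r3: issue@3 deps=(1,0) exec_start@4 write@6
I3 add r4: issue@4 deps=(1,None) exec_start@4 write@5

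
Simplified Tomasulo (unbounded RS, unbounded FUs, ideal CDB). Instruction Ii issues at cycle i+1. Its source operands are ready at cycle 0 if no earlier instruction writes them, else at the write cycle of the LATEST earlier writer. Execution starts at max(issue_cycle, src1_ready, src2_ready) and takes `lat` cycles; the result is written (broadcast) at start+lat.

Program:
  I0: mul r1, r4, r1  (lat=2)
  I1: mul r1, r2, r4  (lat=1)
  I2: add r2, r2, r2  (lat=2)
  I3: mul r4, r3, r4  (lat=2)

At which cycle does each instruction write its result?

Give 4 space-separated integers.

I0 mul r1: issue@1 deps=(None,None) exec_start@1 write@3
I1 mul r1: issue@2 deps=(None,None) exec_start@2 write@3
I2 add r2: issue@3 deps=(None,None) exec_start@3 write@5
I3 mul r4: issue@4 deps=(None,None) exec_start@4 write@6

Answer: 3 3 5 6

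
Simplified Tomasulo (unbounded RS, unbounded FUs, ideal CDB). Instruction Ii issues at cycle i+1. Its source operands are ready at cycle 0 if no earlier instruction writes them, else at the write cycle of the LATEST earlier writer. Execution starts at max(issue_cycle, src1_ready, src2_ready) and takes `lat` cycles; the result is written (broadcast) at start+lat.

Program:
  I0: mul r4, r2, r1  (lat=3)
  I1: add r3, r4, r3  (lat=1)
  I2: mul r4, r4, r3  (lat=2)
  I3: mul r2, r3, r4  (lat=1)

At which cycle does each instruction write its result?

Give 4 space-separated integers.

Answer: 4 5 7 8

Derivation:
I0 mul r4: issue@1 deps=(None,None) exec_start@1 write@4
I1 add r3: issue@2 deps=(0,None) exec_start@4 write@5
I2 mul r4: issue@3 deps=(0,1) exec_start@5 write@7
I3 mul r2: issue@4 deps=(1,2) exec_start@7 write@8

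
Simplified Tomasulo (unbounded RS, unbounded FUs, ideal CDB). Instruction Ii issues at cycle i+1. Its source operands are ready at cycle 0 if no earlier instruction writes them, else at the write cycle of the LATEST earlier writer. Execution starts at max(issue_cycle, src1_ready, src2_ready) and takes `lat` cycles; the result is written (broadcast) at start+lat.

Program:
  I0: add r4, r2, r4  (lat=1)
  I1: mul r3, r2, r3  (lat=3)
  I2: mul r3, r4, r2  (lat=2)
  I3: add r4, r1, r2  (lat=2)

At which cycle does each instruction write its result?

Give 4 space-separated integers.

Answer: 2 5 5 6

Derivation:
I0 add r4: issue@1 deps=(None,None) exec_start@1 write@2
I1 mul r3: issue@2 deps=(None,None) exec_start@2 write@5
I2 mul r3: issue@3 deps=(0,None) exec_start@3 write@5
I3 add r4: issue@4 deps=(None,None) exec_start@4 write@6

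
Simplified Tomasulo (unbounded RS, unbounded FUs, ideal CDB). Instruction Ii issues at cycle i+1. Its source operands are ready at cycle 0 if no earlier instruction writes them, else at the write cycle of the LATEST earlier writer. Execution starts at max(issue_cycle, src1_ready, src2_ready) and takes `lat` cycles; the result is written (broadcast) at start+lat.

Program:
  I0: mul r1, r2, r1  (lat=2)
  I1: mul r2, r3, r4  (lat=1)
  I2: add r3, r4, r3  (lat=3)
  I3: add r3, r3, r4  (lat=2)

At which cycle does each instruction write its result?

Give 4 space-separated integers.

Answer: 3 3 6 8

Derivation:
I0 mul r1: issue@1 deps=(None,None) exec_start@1 write@3
I1 mul r2: issue@2 deps=(None,None) exec_start@2 write@3
I2 add r3: issue@3 deps=(None,None) exec_start@3 write@6
I3 add r3: issue@4 deps=(2,None) exec_start@6 write@8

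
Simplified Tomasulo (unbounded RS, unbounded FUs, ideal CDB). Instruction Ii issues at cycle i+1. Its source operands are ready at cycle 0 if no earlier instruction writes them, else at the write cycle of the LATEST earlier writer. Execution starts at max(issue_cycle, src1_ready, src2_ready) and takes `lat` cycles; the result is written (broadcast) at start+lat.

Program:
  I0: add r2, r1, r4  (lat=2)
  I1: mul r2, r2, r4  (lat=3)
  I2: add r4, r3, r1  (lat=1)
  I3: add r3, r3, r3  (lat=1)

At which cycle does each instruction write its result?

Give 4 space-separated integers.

I0 add r2: issue@1 deps=(None,None) exec_start@1 write@3
I1 mul r2: issue@2 deps=(0,None) exec_start@3 write@6
I2 add r4: issue@3 deps=(None,None) exec_start@3 write@4
I3 add r3: issue@4 deps=(None,None) exec_start@4 write@5

Answer: 3 6 4 5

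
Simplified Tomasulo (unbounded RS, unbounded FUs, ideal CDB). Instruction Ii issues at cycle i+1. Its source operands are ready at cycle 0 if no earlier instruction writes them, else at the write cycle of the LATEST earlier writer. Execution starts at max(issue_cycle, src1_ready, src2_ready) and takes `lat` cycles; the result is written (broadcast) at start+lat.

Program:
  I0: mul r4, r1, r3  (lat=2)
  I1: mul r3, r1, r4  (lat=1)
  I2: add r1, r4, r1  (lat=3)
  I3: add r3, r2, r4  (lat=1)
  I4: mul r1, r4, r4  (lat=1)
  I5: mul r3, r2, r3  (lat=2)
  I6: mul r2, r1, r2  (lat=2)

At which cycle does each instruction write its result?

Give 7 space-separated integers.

I0 mul r4: issue@1 deps=(None,None) exec_start@1 write@3
I1 mul r3: issue@2 deps=(None,0) exec_start@3 write@4
I2 add r1: issue@3 deps=(0,None) exec_start@3 write@6
I3 add r3: issue@4 deps=(None,0) exec_start@4 write@5
I4 mul r1: issue@5 deps=(0,0) exec_start@5 write@6
I5 mul r3: issue@6 deps=(None,3) exec_start@6 write@8
I6 mul r2: issue@7 deps=(4,None) exec_start@7 write@9

Answer: 3 4 6 5 6 8 9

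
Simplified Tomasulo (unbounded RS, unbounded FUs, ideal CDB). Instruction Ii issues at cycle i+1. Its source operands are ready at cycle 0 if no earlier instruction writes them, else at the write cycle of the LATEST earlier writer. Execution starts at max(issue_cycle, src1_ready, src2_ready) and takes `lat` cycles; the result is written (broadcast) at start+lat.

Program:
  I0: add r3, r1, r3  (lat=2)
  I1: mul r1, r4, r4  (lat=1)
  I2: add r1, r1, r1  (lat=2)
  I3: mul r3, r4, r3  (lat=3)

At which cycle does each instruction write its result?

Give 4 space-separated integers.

Answer: 3 3 5 7

Derivation:
I0 add r3: issue@1 deps=(None,None) exec_start@1 write@3
I1 mul r1: issue@2 deps=(None,None) exec_start@2 write@3
I2 add r1: issue@3 deps=(1,1) exec_start@3 write@5
I3 mul r3: issue@4 deps=(None,0) exec_start@4 write@7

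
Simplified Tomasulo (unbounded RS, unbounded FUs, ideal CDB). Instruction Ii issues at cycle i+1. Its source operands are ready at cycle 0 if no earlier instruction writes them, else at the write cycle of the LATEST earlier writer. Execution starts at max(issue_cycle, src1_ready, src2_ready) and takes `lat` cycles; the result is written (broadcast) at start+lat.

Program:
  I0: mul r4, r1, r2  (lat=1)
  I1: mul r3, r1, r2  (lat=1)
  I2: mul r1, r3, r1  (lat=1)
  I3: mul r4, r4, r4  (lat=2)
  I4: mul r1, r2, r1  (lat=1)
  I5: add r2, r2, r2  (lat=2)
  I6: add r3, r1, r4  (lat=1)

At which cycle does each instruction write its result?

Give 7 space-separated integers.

I0 mul r4: issue@1 deps=(None,None) exec_start@1 write@2
I1 mul r3: issue@2 deps=(None,None) exec_start@2 write@3
I2 mul r1: issue@3 deps=(1,None) exec_start@3 write@4
I3 mul r4: issue@4 deps=(0,0) exec_start@4 write@6
I4 mul r1: issue@5 deps=(None,2) exec_start@5 write@6
I5 add r2: issue@6 deps=(None,None) exec_start@6 write@8
I6 add r3: issue@7 deps=(4,3) exec_start@7 write@8

Answer: 2 3 4 6 6 8 8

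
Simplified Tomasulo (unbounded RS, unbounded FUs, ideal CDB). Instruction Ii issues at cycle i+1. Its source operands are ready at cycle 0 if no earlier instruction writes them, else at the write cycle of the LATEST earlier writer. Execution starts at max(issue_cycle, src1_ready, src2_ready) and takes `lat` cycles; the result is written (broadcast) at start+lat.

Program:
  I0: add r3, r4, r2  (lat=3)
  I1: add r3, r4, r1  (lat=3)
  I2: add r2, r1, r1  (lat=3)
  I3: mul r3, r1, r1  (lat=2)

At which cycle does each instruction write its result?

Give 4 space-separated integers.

I0 add r3: issue@1 deps=(None,None) exec_start@1 write@4
I1 add r3: issue@2 deps=(None,None) exec_start@2 write@5
I2 add r2: issue@3 deps=(None,None) exec_start@3 write@6
I3 mul r3: issue@4 deps=(None,None) exec_start@4 write@6

Answer: 4 5 6 6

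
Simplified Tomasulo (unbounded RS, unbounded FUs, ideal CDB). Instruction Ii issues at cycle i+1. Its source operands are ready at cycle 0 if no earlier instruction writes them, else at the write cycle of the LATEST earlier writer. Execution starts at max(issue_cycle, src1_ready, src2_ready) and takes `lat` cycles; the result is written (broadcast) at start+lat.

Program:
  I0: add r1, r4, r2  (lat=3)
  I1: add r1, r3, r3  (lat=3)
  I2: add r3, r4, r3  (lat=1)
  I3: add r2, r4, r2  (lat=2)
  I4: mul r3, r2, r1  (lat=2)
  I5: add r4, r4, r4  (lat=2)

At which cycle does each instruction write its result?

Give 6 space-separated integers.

Answer: 4 5 4 6 8 8

Derivation:
I0 add r1: issue@1 deps=(None,None) exec_start@1 write@4
I1 add r1: issue@2 deps=(None,None) exec_start@2 write@5
I2 add r3: issue@3 deps=(None,None) exec_start@3 write@4
I3 add r2: issue@4 deps=(None,None) exec_start@4 write@6
I4 mul r3: issue@5 deps=(3,1) exec_start@6 write@8
I5 add r4: issue@6 deps=(None,None) exec_start@6 write@8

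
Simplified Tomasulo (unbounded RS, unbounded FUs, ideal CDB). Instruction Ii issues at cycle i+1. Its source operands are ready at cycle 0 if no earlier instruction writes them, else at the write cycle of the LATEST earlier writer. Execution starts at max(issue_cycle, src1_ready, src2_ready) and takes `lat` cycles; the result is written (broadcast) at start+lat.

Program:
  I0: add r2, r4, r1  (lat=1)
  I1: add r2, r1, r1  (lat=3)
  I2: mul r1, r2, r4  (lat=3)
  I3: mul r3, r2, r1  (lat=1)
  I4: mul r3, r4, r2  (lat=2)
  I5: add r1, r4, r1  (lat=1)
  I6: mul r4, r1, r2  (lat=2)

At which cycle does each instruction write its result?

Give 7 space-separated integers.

I0 add r2: issue@1 deps=(None,None) exec_start@1 write@2
I1 add r2: issue@2 deps=(None,None) exec_start@2 write@5
I2 mul r1: issue@3 deps=(1,None) exec_start@5 write@8
I3 mul r3: issue@4 deps=(1,2) exec_start@8 write@9
I4 mul r3: issue@5 deps=(None,1) exec_start@5 write@7
I5 add r1: issue@6 deps=(None,2) exec_start@8 write@9
I6 mul r4: issue@7 deps=(5,1) exec_start@9 write@11

Answer: 2 5 8 9 7 9 11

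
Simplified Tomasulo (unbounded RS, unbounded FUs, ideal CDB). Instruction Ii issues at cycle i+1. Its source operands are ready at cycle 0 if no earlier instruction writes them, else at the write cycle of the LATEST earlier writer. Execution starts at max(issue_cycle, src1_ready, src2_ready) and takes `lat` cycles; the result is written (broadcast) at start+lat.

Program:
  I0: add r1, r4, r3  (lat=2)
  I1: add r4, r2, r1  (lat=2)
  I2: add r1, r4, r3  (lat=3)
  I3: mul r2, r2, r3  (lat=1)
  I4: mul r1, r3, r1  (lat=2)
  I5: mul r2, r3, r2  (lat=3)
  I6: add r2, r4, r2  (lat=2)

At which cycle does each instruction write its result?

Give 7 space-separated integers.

Answer: 3 5 8 5 10 9 11

Derivation:
I0 add r1: issue@1 deps=(None,None) exec_start@1 write@3
I1 add r4: issue@2 deps=(None,0) exec_start@3 write@5
I2 add r1: issue@3 deps=(1,None) exec_start@5 write@8
I3 mul r2: issue@4 deps=(None,None) exec_start@4 write@5
I4 mul r1: issue@5 deps=(None,2) exec_start@8 write@10
I5 mul r2: issue@6 deps=(None,3) exec_start@6 write@9
I6 add r2: issue@7 deps=(1,5) exec_start@9 write@11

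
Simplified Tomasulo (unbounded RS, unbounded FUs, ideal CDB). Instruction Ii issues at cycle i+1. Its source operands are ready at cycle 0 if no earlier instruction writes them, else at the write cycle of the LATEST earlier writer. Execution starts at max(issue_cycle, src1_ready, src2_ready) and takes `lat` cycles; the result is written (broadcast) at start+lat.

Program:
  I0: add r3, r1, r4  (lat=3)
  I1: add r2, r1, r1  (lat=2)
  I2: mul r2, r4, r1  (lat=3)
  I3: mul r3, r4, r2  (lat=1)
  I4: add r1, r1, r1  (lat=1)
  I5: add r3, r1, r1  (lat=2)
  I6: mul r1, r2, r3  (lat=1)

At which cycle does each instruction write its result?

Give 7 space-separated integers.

Answer: 4 4 6 7 6 8 9

Derivation:
I0 add r3: issue@1 deps=(None,None) exec_start@1 write@4
I1 add r2: issue@2 deps=(None,None) exec_start@2 write@4
I2 mul r2: issue@3 deps=(None,None) exec_start@3 write@6
I3 mul r3: issue@4 deps=(None,2) exec_start@6 write@7
I4 add r1: issue@5 deps=(None,None) exec_start@5 write@6
I5 add r3: issue@6 deps=(4,4) exec_start@6 write@8
I6 mul r1: issue@7 deps=(2,5) exec_start@8 write@9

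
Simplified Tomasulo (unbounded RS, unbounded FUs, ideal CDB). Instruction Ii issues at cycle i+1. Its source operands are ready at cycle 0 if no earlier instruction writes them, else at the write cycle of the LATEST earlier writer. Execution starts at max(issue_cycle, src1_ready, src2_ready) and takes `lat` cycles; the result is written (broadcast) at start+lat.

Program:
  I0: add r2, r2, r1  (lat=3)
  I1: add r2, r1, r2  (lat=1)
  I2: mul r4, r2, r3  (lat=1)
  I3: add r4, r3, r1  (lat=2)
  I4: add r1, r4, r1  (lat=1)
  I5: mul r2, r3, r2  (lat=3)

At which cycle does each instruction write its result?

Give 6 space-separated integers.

Answer: 4 5 6 6 7 9

Derivation:
I0 add r2: issue@1 deps=(None,None) exec_start@1 write@4
I1 add r2: issue@2 deps=(None,0) exec_start@4 write@5
I2 mul r4: issue@3 deps=(1,None) exec_start@5 write@6
I3 add r4: issue@4 deps=(None,None) exec_start@4 write@6
I4 add r1: issue@5 deps=(3,None) exec_start@6 write@7
I5 mul r2: issue@6 deps=(None,1) exec_start@6 write@9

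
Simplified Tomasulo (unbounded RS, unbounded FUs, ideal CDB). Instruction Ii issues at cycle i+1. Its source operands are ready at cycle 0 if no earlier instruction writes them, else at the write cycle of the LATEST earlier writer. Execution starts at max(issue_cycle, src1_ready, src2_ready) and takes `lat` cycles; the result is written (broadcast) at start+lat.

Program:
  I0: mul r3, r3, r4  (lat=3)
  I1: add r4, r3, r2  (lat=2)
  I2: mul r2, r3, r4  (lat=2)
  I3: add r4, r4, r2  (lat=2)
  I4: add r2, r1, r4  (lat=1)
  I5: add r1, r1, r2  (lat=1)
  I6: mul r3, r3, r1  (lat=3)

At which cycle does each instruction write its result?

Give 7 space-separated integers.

Answer: 4 6 8 10 11 12 15

Derivation:
I0 mul r3: issue@1 deps=(None,None) exec_start@1 write@4
I1 add r4: issue@2 deps=(0,None) exec_start@4 write@6
I2 mul r2: issue@3 deps=(0,1) exec_start@6 write@8
I3 add r4: issue@4 deps=(1,2) exec_start@8 write@10
I4 add r2: issue@5 deps=(None,3) exec_start@10 write@11
I5 add r1: issue@6 deps=(None,4) exec_start@11 write@12
I6 mul r3: issue@7 deps=(0,5) exec_start@12 write@15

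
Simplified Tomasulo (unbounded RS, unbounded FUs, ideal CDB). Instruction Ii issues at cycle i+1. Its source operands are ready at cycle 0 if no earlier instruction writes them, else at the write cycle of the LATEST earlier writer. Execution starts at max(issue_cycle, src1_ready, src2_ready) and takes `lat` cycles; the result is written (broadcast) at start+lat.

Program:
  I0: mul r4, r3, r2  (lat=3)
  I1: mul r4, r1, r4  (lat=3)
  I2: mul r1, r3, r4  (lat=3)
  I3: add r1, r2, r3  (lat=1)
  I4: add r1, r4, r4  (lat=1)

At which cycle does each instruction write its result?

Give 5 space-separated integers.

I0 mul r4: issue@1 deps=(None,None) exec_start@1 write@4
I1 mul r4: issue@2 deps=(None,0) exec_start@4 write@7
I2 mul r1: issue@3 deps=(None,1) exec_start@7 write@10
I3 add r1: issue@4 deps=(None,None) exec_start@4 write@5
I4 add r1: issue@5 deps=(1,1) exec_start@7 write@8

Answer: 4 7 10 5 8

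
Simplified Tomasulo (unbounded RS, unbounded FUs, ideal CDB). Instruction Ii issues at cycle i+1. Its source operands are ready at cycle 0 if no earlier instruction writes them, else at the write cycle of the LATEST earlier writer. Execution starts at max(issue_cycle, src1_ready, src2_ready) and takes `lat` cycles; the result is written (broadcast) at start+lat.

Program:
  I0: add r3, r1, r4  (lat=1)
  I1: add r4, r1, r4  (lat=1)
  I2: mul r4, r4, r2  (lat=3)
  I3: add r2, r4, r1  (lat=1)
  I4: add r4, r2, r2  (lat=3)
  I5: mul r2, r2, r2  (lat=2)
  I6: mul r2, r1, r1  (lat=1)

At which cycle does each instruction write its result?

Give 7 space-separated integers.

Answer: 2 3 6 7 10 9 8

Derivation:
I0 add r3: issue@1 deps=(None,None) exec_start@1 write@2
I1 add r4: issue@2 deps=(None,None) exec_start@2 write@3
I2 mul r4: issue@3 deps=(1,None) exec_start@3 write@6
I3 add r2: issue@4 deps=(2,None) exec_start@6 write@7
I4 add r4: issue@5 deps=(3,3) exec_start@7 write@10
I5 mul r2: issue@6 deps=(3,3) exec_start@7 write@9
I6 mul r2: issue@7 deps=(None,None) exec_start@7 write@8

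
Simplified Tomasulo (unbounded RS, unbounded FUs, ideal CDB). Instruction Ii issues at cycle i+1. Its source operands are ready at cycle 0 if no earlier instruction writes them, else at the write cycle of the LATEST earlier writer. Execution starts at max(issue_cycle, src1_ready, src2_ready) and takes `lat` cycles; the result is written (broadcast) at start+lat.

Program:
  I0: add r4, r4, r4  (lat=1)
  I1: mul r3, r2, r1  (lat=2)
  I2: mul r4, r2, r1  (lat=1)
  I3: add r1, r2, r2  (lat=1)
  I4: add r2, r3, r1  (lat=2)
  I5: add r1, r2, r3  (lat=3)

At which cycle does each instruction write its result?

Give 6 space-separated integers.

Answer: 2 4 4 5 7 10

Derivation:
I0 add r4: issue@1 deps=(None,None) exec_start@1 write@2
I1 mul r3: issue@2 deps=(None,None) exec_start@2 write@4
I2 mul r4: issue@3 deps=(None,None) exec_start@3 write@4
I3 add r1: issue@4 deps=(None,None) exec_start@4 write@5
I4 add r2: issue@5 deps=(1,3) exec_start@5 write@7
I5 add r1: issue@6 deps=(4,1) exec_start@7 write@10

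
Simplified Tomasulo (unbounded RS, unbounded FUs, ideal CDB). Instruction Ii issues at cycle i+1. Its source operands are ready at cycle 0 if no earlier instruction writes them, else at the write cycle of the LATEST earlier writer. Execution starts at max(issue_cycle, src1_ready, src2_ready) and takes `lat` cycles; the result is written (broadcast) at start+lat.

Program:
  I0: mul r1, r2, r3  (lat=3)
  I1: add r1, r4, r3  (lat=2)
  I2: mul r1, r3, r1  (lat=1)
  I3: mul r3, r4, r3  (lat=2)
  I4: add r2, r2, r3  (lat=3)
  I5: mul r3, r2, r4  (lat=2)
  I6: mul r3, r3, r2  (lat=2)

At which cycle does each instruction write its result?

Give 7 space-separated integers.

Answer: 4 4 5 6 9 11 13

Derivation:
I0 mul r1: issue@1 deps=(None,None) exec_start@1 write@4
I1 add r1: issue@2 deps=(None,None) exec_start@2 write@4
I2 mul r1: issue@3 deps=(None,1) exec_start@4 write@5
I3 mul r3: issue@4 deps=(None,None) exec_start@4 write@6
I4 add r2: issue@5 deps=(None,3) exec_start@6 write@9
I5 mul r3: issue@6 deps=(4,None) exec_start@9 write@11
I6 mul r3: issue@7 deps=(5,4) exec_start@11 write@13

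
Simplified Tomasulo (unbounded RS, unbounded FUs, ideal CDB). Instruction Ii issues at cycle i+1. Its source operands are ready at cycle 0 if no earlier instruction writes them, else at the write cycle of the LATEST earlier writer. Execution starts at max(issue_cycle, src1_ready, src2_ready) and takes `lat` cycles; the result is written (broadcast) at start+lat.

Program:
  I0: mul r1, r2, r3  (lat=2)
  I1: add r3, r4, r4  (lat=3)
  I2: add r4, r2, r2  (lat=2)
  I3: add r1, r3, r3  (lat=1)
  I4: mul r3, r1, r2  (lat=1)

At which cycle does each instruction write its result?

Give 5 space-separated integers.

Answer: 3 5 5 6 7

Derivation:
I0 mul r1: issue@1 deps=(None,None) exec_start@1 write@3
I1 add r3: issue@2 deps=(None,None) exec_start@2 write@5
I2 add r4: issue@3 deps=(None,None) exec_start@3 write@5
I3 add r1: issue@4 deps=(1,1) exec_start@5 write@6
I4 mul r3: issue@5 deps=(3,None) exec_start@6 write@7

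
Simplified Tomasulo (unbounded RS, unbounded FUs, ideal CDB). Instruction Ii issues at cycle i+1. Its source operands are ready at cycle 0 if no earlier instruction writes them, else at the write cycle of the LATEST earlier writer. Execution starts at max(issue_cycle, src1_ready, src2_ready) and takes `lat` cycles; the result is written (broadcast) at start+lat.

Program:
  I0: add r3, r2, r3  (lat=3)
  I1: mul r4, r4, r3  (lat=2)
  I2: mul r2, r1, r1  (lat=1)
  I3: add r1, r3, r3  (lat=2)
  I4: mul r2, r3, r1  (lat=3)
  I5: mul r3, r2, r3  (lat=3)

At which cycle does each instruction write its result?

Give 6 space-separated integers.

Answer: 4 6 4 6 9 12

Derivation:
I0 add r3: issue@1 deps=(None,None) exec_start@1 write@4
I1 mul r4: issue@2 deps=(None,0) exec_start@4 write@6
I2 mul r2: issue@3 deps=(None,None) exec_start@3 write@4
I3 add r1: issue@4 deps=(0,0) exec_start@4 write@6
I4 mul r2: issue@5 deps=(0,3) exec_start@6 write@9
I5 mul r3: issue@6 deps=(4,0) exec_start@9 write@12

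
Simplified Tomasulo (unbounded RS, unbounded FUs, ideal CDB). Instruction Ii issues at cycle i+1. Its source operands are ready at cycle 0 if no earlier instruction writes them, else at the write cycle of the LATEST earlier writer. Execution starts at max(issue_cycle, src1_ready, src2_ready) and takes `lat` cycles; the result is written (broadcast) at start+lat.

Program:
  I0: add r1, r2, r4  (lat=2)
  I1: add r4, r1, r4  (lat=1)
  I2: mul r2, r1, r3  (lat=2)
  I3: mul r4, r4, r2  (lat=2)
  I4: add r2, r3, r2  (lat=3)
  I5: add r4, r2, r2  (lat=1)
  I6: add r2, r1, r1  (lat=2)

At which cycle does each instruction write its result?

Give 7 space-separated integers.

Answer: 3 4 5 7 8 9 9

Derivation:
I0 add r1: issue@1 deps=(None,None) exec_start@1 write@3
I1 add r4: issue@2 deps=(0,None) exec_start@3 write@4
I2 mul r2: issue@3 deps=(0,None) exec_start@3 write@5
I3 mul r4: issue@4 deps=(1,2) exec_start@5 write@7
I4 add r2: issue@5 deps=(None,2) exec_start@5 write@8
I5 add r4: issue@6 deps=(4,4) exec_start@8 write@9
I6 add r2: issue@7 deps=(0,0) exec_start@7 write@9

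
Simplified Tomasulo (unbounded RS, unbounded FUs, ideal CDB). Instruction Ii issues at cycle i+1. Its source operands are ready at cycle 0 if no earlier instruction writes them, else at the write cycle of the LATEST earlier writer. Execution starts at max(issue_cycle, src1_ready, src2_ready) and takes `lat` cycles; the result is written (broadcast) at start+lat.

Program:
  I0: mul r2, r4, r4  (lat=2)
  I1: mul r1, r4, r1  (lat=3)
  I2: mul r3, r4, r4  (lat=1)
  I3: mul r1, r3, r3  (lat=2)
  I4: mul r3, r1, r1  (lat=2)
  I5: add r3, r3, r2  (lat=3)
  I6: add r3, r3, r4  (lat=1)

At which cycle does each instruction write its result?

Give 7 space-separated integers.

I0 mul r2: issue@1 deps=(None,None) exec_start@1 write@3
I1 mul r1: issue@2 deps=(None,None) exec_start@2 write@5
I2 mul r3: issue@3 deps=(None,None) exec_start@3 write@4
I3 mul r1: issue@4 deps=(2,2) exec_start@4 write@6
I4 mul r3: issue@5 deps=(3,3) exec_start@6 write@8
I5 add r3: issue@6 deps=(4,0) exec_start@8 write@11
I6 add r3: issue@7 deps=(5,None) exec_start@11 write@12

Answer: 3 5 4 6 8 11 12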